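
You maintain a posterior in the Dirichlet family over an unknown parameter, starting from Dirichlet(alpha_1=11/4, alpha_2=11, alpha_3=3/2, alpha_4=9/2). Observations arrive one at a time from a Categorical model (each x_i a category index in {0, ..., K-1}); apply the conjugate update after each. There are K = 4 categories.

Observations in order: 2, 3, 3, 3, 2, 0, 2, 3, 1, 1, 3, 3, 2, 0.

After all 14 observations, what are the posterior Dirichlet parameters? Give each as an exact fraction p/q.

alpha_1=19/4, alpha_2=13, alpha_3=11/2, alpha_4=21/2

obs 1: x=2 → posterior Dirichlet(11/4, 11, 5/2, 9/2)
obs 2: x=3 → posterior Dirichlet(11/4, 11, 5/2, 11/2)
obs 3: x=3 → posterior Dirichlet(11/4, 11, 5/2, 13/2)
obs 4: x=3 → posterior Dirichlet(11/4, 11, 5/2, 15/2)
obs 5: x=2 → posterior Dirichlet(11/4, 11, 7/2, 15/2)
obs 6: x=0 → posterior Dirichlet(15/4, 11, 7/2, 15/2)
obs 7: x=2 → posterior Dirichlet(15/4, 11, 9/2, 15/2)
obs 8: x=3 → posterior Dirichlet(15/4, 11, 9/2, 17/2)
obs 9: x=1 → posterior Dirichlet(15/4, 12, 9/2, 17/2)
obs 10: x=1 → posterior Dirichlet(15/4, 13, 9/2, 17/2)
obs 11: x=3 → posterior Dirichlet(15/4, 13, 9/2, 19/2)
obs 12: x=3 → posterior Dirichlet(15/4, 13, 9/2, 21/2)
obs 13: x=2 → posterior Dirichlet(15/4, 13, 11/2, 21/2)
obs 14: x=0 → posterior Dirichlet(19/4, 13, 11/2, 21/2)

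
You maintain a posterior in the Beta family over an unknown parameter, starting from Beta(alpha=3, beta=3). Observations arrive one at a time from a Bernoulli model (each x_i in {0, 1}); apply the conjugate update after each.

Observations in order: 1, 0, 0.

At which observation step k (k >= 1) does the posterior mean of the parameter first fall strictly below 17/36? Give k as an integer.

obs 1: x=1 → posterior Beta(4, 3)
obs 2: x=0 → posterior Beta(4, 4)
obs 3: x=0 → posterior Beta(4, 5)

k = 3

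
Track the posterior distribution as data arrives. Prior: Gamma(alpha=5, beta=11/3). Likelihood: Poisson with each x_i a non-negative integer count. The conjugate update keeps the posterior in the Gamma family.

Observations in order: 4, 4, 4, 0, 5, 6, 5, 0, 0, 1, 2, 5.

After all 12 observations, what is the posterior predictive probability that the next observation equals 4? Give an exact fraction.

3955853791800112908109550280179727254705871987585429661064240073240381357657/28421709430404007434844970703125000000000000000000000000000000000000000000000

obs 1: x=4 → posterior Gamma(9, 14/3)
obs 2: x=4 → posterior Gamma(13, 17/3)
obs 3: x=4 → posterior Gamma(17, 20/3)
obs 4: x=0 → posterior Gamma(17, 23/3)
obs 5: x=5 → posterior Gamma(22, 26/3)
obs 6: x=6 → posterior Gamma(28, 29/3)
obs 7: x=5 → posterior Gamma(33, 32/3)
obs 8: x=0 → posterior Gamma(33, 35/3)
obs 9: x=0 → posterior Gamma(33, 38/3)
obs 10: x=1 → posterior Gamma(34, 41/3)
obs 11: x=2 → posterior Gamma(36, 44/3)
obs 12: x=5 → posterior Gamma(41, 47/3)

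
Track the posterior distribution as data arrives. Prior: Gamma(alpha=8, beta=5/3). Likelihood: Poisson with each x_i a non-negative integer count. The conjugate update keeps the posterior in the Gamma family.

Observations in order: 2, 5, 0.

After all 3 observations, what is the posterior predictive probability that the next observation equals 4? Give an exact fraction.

obs 1: x=2 → posterior Gamma(10, 8/3)
obs 2: x=5 → posterior Gamma(15, 11/3)
obs 3: x=0 → posterior Gamma(15, 14/3)

2268182833232902225920/14063084452067724991009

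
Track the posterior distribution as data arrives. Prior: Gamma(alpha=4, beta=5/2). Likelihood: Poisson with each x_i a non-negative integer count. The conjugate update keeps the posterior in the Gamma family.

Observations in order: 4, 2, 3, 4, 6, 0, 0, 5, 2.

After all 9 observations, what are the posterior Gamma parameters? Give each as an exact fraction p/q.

obs 1: x=4 → posterior Gamma(8, 7/2)
obs 2: x=2 → posterior Gamma(10, 9/2)
obs 3: x=3 → posterior Gamma(13, 11/2)
obs 4: x=4 → posterior Gamma(17, 13/2)
obs 5: x=6 → posterior Gamma(23, 15/2)
obs 6: x=0 → posterior Gamma(23, 17/2)
obs 7: x=0 → posterior Gamma(23, 19/2)
obs 8: x=5 → posterior Gamma(28, 21/2)
obs 9: x=2 → posterior Gamma(30, 23/2)

alpha=30, beta=23/2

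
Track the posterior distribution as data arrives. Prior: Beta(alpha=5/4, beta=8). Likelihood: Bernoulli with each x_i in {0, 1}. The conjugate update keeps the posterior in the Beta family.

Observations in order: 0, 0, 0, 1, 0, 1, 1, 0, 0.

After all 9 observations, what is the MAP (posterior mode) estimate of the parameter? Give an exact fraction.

obs 1: x=0 → posterior Beta(5/4, 9)
obs 2: x=0 → posterior Beta(5/4, 10)
obs 3: x=0 → posterior Beta(5/4, 11)
obs 4: x=1 → posterior Beta(9/4, 11)
obs 5: x=0 → posterior Beta(9/4, 12)
obs 6: x=1 → posterior Beta(13/4, 12)
obs 7: x=1 → posterior Beta(17/4, 12)
obs 8: x=0 → posterior Beta(17/4, 13)
obs 9: x=0 → posterior Beta(17/4, 14)

1/5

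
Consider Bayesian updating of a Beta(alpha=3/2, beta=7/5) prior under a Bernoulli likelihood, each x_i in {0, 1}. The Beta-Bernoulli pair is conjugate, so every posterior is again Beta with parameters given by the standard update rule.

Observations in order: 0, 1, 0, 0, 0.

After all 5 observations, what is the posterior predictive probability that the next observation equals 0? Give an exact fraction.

54/79

obs 1: x=0 → posterior Beta(3/2, 12/5)
obs 2: x=1 → posterior Beta(5/2, 12/5)
obs 3: x=0 → posterior Beta(5/2, 17/5)
obs 4: x=0 → posterior Beta(5/2, 22/5)
obs 5: x=0 → posterior Beta(5/2, 27/5)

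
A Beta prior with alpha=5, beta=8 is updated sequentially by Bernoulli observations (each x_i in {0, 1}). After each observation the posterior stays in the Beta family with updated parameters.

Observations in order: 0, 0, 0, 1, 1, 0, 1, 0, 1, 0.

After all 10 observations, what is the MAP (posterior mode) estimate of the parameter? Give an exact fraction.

8/21

obs 1: x=0 → posterior Beta(5, 9)
obs 2: x=0 → posterior Beta(5, 10)
obs 3: x=0 → posterior Beta(5, 11)
obs 4: x=1 → posterior Beta(6, 11)
obs 5: x=1 → posterior Beta(7, 11)
obs 6: x=0 → posterior Beta(7, 12)
obs 7: x=1 → posterior Beta(8, 12)
obs 8: x=0 → posterior Beta(8, 13)
obs 9: x=1 → posterior Beta(9, 13)
obs 10: x=0 → posterior Beta(9, 14)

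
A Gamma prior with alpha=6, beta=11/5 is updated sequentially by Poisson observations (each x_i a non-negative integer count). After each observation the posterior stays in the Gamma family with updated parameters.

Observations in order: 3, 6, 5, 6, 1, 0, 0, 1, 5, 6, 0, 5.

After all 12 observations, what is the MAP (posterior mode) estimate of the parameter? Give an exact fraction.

215/71

obs 1: x=3 → posterior Gamma(9, 16/5)
obs 2: x=6 → posterior Gamma(15, 21/5)
obs 3: x=5 → posterior Gamma(20, 26/5)
obs 4: x=6 → posterior Gamma(26, 31/5)
obs 5: x=1 → posterior Gamma(27, 36/5)
obs 6: x=0 → posterior Gamma(27, 41/5)
obs 7: x=0 → posterior Gamma(27, 46/5)
obs 8: x=1 → posterior Gamma(28, 51/5)
obs 9: x=5 → posterior Gamma(33, 56/5)
obs 10: x=6 → posterior Gamma(39, 61/5)
obs 11: x=0 → posterior Gamma(39, 66/5)
obs 12: x=5 → posterior Gamma(44, 71/5)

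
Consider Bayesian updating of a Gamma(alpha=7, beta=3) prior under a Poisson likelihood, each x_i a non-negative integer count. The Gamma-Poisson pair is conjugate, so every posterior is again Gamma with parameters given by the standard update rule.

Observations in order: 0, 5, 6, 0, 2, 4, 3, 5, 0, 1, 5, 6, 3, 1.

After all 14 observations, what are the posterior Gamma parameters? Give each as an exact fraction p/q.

alpha=48, beta=17

obs 1: x=0 → posterior Gamma(7, 4)
obs 2: x=5 → posterior Gamma(12, 5)
obs 3: x=6 → posterior Gamma(18, 6)
obs 4: x=0 → posterior Gamma(18, 7)
obs 5: x=2 → posterior Gamma(20, 8)
obs 6: x=4 → posterior Gamma(24, 9)
obs 7: x=3 → posterior Gamma(27, 10)
obs 8: x=5 → posterior Gamma(32, 11)
obs 9: x=0 → posterior Gamma(32, 12)
obs 10: x=1 → posterior Gamma(33, 13)
obs 11: x=5 → posterior Gamma(38, 14)
obs 12: x=6 → posterior Gamma(44, 15)
obs 13: x=3 → posterior Gamma(47, 16)
obs 14: x=1 → posterior Gamma(48, 17)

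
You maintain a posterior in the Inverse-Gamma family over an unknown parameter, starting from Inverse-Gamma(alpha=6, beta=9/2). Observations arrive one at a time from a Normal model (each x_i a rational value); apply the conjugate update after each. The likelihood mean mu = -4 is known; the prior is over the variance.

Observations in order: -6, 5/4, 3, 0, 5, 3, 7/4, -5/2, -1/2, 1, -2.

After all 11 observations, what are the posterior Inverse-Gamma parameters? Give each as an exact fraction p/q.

alpha=23/2, beta=2497/16

obs 1: x=-6 → posterior Inverse-Gamma(13/2, 13/2)
obs 2: x=5/4 → posterior Inverse-Gamma(7, 649/32)
obs 3: x=3 → posterior Inverse-Gamma(15/2, 1433/32)
obs 4: x=0 → posterior Inverse-Gamma(8, 1689/32)
obs 5: x=5 → posterior Inverse-Gamma(17/2, 2985/32)
obs 6: x=3 → posterior Inverse-Gamma(9, 3769/32)
obs 7: x=7/4 → posterior Inverse-Gamma(19/2, 2149/16)
obs 8: x=-5/2 → posterior Inverse-Gamma(10, 2167/16)
obs 9: x=-1/2 → posterior Inverse-Gamma(21/2, 2265/16)
obs 10: x=1 → posterior Inverse-Gamma(11, 2465/16)
obs 11: x=-2 → posterior Inverse-Gamma(23/2, 2497/16)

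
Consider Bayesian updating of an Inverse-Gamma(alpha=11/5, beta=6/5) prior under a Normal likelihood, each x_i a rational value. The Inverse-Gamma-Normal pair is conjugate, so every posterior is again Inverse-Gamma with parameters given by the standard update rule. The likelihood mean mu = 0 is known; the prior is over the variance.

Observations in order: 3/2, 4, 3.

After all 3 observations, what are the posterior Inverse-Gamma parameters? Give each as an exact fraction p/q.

obs 1: x=3/2 → posterior Inverse-Gamma(27/10, 93/40)
obs 2: x=4 → posterior Inverse-Gamma(16/5, 413/40)
obs 3: x=3 → posterior Inverse-Gamma(37/10, 593/40)

alpha=37/10, beta=593/40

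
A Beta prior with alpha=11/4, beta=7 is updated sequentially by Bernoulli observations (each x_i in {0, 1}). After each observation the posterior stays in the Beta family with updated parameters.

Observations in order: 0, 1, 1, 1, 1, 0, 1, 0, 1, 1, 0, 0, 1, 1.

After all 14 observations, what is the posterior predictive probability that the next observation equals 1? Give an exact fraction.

47/95

obs 1: x=0 → posterior Beta(11/4, 8)
obs 2: x=1 → posterior Beta(15/4, 8)
obs 3: x=1 → posterior Beta(19/4, 8)
obs 4: x=1 → posterior Beta(23/4, 8)
obs 5: x=1 → posterior Beta(27/4, 8)
obs 6: x=0 → posterior Beta(27/4, 9)
obs 7: x=1 → posterior Beta(31/4, 9)
obs 8: x=0 → posterior Beta(31/4, 10)
obs 9: x=1 → posterior Beta(35/4, 10)
obs 10: x=1 → posterior Beta(39/4, 10)
obs 11: x=0 → posterior Beta(39/4, 11)
obs 12: x=0 → posterior Beta(39/4, 12)
obs 13: x=1 → posterior Beta(43/4, 12)
obs 14: x=1 → posterior Beta(47/4, 12)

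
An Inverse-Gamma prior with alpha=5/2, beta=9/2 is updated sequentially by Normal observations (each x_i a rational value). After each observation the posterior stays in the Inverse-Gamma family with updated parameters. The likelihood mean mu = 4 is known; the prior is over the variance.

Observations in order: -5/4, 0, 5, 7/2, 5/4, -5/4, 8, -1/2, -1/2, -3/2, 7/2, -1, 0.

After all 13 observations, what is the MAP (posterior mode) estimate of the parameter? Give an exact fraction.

3471/320

obs 1: x=-5/4 → posterior Inverse-Gamma(3, 585/32)
obs 2: x=0 → posterior Inverse-Gamma(7/2, 841/32)
obs 3: x=5 → posterior Inverse-Gamma(4, 857/32)
obs 4: x=7/2 → posterior Inverse-Gamma(9/2, 861/32)
obs 5: x=5/4 → posterior Inverse-Gamma(5, 491/16)
obs 6: x=-5/4 → posterior Inverse-Gamma(11/2, 1423/32)
obs 7: x=8 → posterior Inverse-Gamma(6, 1679/32)
obs 8: x=-1/2 → posterior Inverse-Gamma(13/2, 2003/32)
obs 9: x=-1/2 → posterior Inverse-Gamma(7, 2327/32)
obs 10: x=-3/2 → posterior Inverse-Gamma(15/2, 2811/32)
obs 11: x=7/2 → posterior Inverse-Gamma(8, 2815/32)
obs 12: x=-1 → posterior Inverse-Gamma(17/2, 3215/32)
obs 13: x=0 → posterior Inverse-Gamma(9, 3471/32)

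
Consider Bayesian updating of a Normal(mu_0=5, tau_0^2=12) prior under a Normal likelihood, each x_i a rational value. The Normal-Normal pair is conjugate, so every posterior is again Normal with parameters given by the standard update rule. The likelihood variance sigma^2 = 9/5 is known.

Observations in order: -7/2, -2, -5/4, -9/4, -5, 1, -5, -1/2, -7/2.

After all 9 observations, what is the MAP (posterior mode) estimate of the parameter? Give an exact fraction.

-425/183

obs 1: x=-7/2 → posterior Normal(-55/23, 36/23)
obs 2: x=-2 → posterior Normal(-95/43, 36/43)
obs 3: x=-5/4 → posterior Normal(-40/21, 4/7)
obs 4: x=-9/4 → posterior Normal(-165/83, 36/83)
obs 5: x=-5 → posterior Normal(-265/103, 36/103)
obs 6: x=1 → posterior Normal(-245/123, 12/41)
obs 7: x=-5 → posterior Normal(-345/143, 36/143)
obs 8: x=-1/2 → posterior Normal(-355/163, 36/163)
obs 9: x=-7/2 → posterior Normal(-425/183, 12/61)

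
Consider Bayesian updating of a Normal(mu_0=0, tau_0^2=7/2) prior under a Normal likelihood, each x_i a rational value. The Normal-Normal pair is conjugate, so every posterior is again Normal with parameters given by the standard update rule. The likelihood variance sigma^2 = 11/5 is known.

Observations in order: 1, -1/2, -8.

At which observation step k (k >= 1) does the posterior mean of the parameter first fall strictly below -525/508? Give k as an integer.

k = 3

obs 1: x=1 → posterior Normal(35/57, 77/57)
obs 2: x=-1/2 → posterior Normal(35/184, 77/92)
obs 3: x=-8 → posterior Normal(-525/254, 77/127)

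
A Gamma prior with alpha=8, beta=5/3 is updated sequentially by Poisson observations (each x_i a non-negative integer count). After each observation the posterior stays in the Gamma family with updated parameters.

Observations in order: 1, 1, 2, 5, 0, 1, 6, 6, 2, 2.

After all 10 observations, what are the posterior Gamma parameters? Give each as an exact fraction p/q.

alpha=34, beta=35/3

obs 1: x=1 → posterior Gamma(9, 8/3)
obs 2: x=1 → posterior Gamma(10, 11/3)
obs 3: x=2 → posterior Gamma(12, 14/3)
obs 4: x=5 → posterior Gamma(17, 17/3)
obs 5: x=0 → posterior Gamma(17, 20/3)
obs 6: x=1 → posterior Gamma(18, 23/3)
obs 7: x=6 → posterior Gamma(24, 26/3)
obs 8: x=6 → posterior Gamma(30, 29/3)
obs 9: x=2 → posterior Gamma(32, 32/3)
obs 10: x=2 → posterior Gamma(34, 35/3)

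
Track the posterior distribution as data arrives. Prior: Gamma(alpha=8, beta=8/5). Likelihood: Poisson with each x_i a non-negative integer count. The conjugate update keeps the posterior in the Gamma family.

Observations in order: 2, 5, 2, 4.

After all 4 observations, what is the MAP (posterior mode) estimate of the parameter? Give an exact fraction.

obs 1: x=2 → posterior Gamma(10, 13/5)
obs 2: x=5 → posterior Gamma(15, 18/5)
obs 3: x=2 → posterior Gamma(17, 23/5)
obs 4: x=4 → posterior Gamma(21, 28/5)

25/7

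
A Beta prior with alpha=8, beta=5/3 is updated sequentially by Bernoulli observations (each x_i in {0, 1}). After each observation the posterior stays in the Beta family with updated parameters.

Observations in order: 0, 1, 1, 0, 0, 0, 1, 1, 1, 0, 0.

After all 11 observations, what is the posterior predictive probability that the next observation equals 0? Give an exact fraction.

23/62

obs 1: x=0 → posterior Beta(8, 8/3)
obs 2: x=1 → posterior Beta(9, 8/3)
obs 3: x=1 → posterior Beta(10, 8/3)
obs 4: x=0 → posterior Beta(10, 11/3)
obs 5: x=0 → posterior Beta(10, 14/3)
obs 6: x=0 → posterior Beta(10, 17/3)
obs 7: x=1 → posterior Beta(11, 17/3)
obs 8: x=1 → posterior Beta(12, 17/3)
obs 9: x=1 → posterior Beta(13, 17/3)
obs 10: x=0 → posterior Beta(13, 20/3)
obs 11: x=0 → posterior Beta(13, 23/3)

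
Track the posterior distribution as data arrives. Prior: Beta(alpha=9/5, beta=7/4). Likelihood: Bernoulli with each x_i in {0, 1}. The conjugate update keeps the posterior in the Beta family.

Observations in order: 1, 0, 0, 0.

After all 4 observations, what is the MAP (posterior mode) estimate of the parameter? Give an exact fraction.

obs 1: x=1 → posterior Beta(14/5, 7/4)
obs 2: x=0 → posterior Beta(14/5, 11/4)
obs 3: x=0 → posterior Beta(14/5, 15/4)
obs 4: x=0 → posterior Beta(14/5, 19/4)

12/37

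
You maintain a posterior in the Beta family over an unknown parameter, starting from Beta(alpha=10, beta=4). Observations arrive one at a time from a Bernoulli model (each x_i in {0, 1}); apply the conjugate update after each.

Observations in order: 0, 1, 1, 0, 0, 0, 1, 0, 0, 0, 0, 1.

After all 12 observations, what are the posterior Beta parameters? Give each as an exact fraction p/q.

obs 1: x=0 → posterior Beta(10, 5)
obs 2: x=1 → posterior Beta(11, 5)
obs 3: x=1 → posterior Beta(12, 5)
obs 4: x=0 → posterior Beta(12, 6)
obs 5: x=0 → posterior Beta(12, 7)
obs 6: x=0 → posterior Beta(12, 8)
obs 7: x=1 → posterior Beta(13, 8)
obs 8: x=0 → posterior Beta(13, 9)
obs 9: x=0 → posterior Beta(13, 10)
obs 10: x=0 → posterior Beta(13, 11)
obs 11: x=0 → posterior Beta(13, 12)
obs 12: x=1 → posterior Beta(14, 12)

alpha=14, beta=12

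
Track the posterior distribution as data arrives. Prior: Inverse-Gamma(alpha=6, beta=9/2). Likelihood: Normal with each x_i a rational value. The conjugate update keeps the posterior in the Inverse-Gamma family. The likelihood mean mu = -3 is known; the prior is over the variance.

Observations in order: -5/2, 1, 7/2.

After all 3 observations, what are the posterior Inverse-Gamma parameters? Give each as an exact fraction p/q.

obs 1: x=-5/2 → posterior Inverse-Gamma(13/2, 37/8)
obs 2: x=1 → posterior Inverse-Gamma(7, 101/8)
obs 3: x=7/2 → posterior Inverse-Gamma(15/2, 135/4)

alpha=15/2, beta=135/4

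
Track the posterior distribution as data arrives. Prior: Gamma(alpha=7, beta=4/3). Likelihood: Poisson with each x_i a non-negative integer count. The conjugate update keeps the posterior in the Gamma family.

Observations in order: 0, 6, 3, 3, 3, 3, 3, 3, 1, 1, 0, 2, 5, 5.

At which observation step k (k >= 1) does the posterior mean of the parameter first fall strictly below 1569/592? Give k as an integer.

k = 12

obs 1: x=0 → posterior Gamma(7, 7/3)
obs 2: x=6 → posterior Gamma(13, 10/3)
obs 3: x=3 → posterior Gamma(16, 13/3)
obs 4: x=3 → posterior Gamma(19, 16/3)
obs 5: x=3 → posterior Gamma(22, 19/3)
obs 6: x=3 → posterior Gamma(25, 22/3)
obs 7: x=3 → posterior Gamma(28, 25/3)
obs 8: x=3 → posterior Gamma(31, 28/3)
obs 9: x=1 → posterior Gamma(32, 31/3)
obs 10: x=1 → posterior Gamma(33, 34/3)
obs 11: x=0 → posterior Gamma(33, 37/3)
obs 12: x=2 → posterior Gamma(35, 40/3)
obs 13: x=5 → posterior Gamma(40, 43/3)
obs 14: x=5 → posterior Gamma(45, 46/3)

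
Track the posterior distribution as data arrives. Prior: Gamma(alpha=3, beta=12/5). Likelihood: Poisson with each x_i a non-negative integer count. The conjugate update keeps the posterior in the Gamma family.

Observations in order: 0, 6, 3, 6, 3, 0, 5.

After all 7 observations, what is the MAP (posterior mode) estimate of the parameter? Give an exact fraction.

obs 1: x=0 → posterior Gamma(3, 17/5)
obs 2: x=6 → posterior Gamma(9, 22/5)
obs 3: x=3 → posterior Gamma(12, 27/5)
obs 4: x=6 → posterior Gamma(18, 32/5)
obs 5: x=3 → posterior Gamma(21, 37/5)
obs 6: x=0 → posterior Gamma(21, 42/5)
obs 7: x=5 → posterior Gamma(26, 47/5)

125/47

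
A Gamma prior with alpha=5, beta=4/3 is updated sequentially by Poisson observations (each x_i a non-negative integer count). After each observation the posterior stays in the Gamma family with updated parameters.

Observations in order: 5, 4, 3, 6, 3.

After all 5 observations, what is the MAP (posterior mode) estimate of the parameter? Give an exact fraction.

75/19

obs 1: x=5 → posterior Gamma(10, 7/3)
obs 2: x=4 → posterior Gamma(14, 10/3)
obs 3: x=3 → posterior Gamma(17, 13/3)
obs 4: x=6 → posterior Gamma(23, 16/3)
obs 5: x=3 → posterior Gamma(26, 19/3)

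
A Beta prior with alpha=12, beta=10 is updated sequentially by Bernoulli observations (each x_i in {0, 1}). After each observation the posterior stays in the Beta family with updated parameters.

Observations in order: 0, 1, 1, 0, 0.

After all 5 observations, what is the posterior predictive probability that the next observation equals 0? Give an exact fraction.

13/27

obs 1: x=0 → posterior Beta(12, 11)
obs 2: x=1 → posterior Beta(13, 11)
obs 3: x=1 → posterior Beta(14, 11)
obs 4: x=0 → posterior Beta(14, 12)
obs 5: x=0 → posterior Beta(14, 13)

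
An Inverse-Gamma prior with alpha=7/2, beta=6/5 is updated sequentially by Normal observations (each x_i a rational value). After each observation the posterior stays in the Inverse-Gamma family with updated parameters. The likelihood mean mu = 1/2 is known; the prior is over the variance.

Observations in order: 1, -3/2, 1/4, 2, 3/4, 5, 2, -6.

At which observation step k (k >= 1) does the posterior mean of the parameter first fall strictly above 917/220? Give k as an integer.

obs 1: x=1 → posterior Inverse-Gamma(4, 53/40)
obs 2: x=-3/2 → posterior Inverse-Gamma(9/2, 133/40)
obs 3: x=1/4 → posterior Inverse-Gamma(5, 537/160)
obs 4: x=2 → posterior Inverse-Gamma(11/2, 717/160)
obs 5: x=3/4 → posterior Inverse-Gamma(6, 361/80)
obs 6: x=5 → posterior Inverse-Gamma(13/2, 1171/80)
obs 7: x=2 → posterior Inverse-Gamma(7, 1261/80)
obs 8: x=-6 → posterior Inverse-Gamma(15/2, 2951/80)

k = 8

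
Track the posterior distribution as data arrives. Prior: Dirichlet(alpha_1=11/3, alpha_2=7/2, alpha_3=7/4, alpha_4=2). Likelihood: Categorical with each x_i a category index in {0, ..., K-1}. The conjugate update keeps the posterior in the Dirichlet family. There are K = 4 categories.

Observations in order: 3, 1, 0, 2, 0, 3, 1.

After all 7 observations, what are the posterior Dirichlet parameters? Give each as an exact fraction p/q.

obs 1: x=3 → posterior Dirichlet(11/3, 7/2, 7/4, 3)
obs 2: x=1 → posterior Dirichlet(11/3, 9/2, 7/4, 3)
obs 3: x=0 → posterior Dirichlet(14/3, 9/2, 7/4, 3)
obs 4: x=2 → posterior Dirichlet(14/3, 9/2, 11/4, 3)
obs 5: x=0 → posterior Dirichlet(17/3, 9/2, 11/4, 3)
obs 6: x=3 → posterior Dirichlet(17/3, 9/2, 11/4, 4)
obs 7: x=1 → posterior Dirichlet(17/3, 11/2, 11/4, 4)

alpha_1=17/3, alpha_2=11/2, alpha_3=11/4, alpha_4=4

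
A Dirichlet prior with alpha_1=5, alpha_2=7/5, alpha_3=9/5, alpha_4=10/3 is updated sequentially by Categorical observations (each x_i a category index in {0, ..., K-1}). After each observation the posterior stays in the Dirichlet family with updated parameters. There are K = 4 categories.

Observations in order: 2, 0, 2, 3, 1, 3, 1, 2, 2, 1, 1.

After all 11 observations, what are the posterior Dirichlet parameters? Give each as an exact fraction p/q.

alpha_1=6, alpha_2=27/5, alpha_3=29/5, alpha_4=16/3

obs 1: x=2 → posterior Dirichlet(5, 7/5, 14/5, 10/3)
obs 2: x=0 → posterior Dirichlet(6, 7/5, 14/5, 10/3)
obs 3: x=2 → posterior Dirichlet(6, 7/5, 19/5, 10/3)
obs 4: x=3 → posterior Dirichlet(6, 7/5, 19/5, 13/3)
obs 5: x=1 → posterior Dirichlet(6, 12/5, 19/5, 13/3)
obs 6: x=3 → posterior Dirichlet(6, 12/5, 19/5, 16/3)
obs 7: x=1 → posterior Dirichlet(6, 17/5, 19/5, 16/3)
obs 8: x=2 → posterior Dirichlet(6, 17/5, 24/5, 16/3)
obs 9: x=2 → posterior Dirichlet(6, 17/5, 29/5, 16/3)
obs 10: x=1 → posterior Dirichlet(6, 22/5, 29/5, 16/3)
obs 11: x=1 → posterior Dirichlet(6, 27/5, 29/5, 16/3)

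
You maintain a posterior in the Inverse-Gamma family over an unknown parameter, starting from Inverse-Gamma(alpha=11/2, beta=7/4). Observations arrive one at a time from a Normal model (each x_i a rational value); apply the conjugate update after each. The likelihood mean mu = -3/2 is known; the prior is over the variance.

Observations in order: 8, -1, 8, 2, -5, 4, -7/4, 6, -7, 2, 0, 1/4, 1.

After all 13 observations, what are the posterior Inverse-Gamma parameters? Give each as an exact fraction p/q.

obs 1: x=8 → posterior Inverse-Gamma(6, 375/8)
obs 2: x=-1 → posterior Inverse-Gamma(13/2, 47)
obs 3: x=8 → posterior Inverse-Gamma(7, 737/8)
obs 4: x=2 → posterior Inverse-Gamma(15/2, 393/4)
obs 5: x=-5 → posterior Inverse-Gamma(8, 835/8)
obs 6: x=4 → posterior Inverse-Gamma(17/2, 239/2)
obs 7: x=-7/4 → posterior Inverse-Gamma(9, 3825/32)
obs 8: x=6 → posterior Inverse-Gamma(19/2, 4725/32)
obs 9: x=-7 → posterior Inverse-Gamma(10, 5209/32)
obs 10: x=2 → posterior Inverse-Gamma(21/2, 5405/32)
obs 11: x=0 → posterior Inverse-Gamma(11, 5441/32)
obs 12: x=1/4 → posterior Inverse-Gamma(23/2, 2745/16)
obs 13: x=1 → posterior Inverse-Gamma(12, 2795/16)

alpha=12, beta=2795/16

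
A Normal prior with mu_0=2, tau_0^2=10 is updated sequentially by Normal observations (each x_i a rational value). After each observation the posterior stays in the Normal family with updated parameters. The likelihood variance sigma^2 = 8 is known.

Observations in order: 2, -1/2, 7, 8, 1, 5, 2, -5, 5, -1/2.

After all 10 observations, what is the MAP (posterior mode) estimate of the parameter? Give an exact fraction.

64/27

obs 1: x=2 → posterior Normal(2, 40/9)
obs 2: x=-1/2 → posterior Normal(31/28, 20/7)
obs 3: x=7 → posterior Normal(101/38, 40/19)
obs 4: x=8 → posterior Normal(181/48, 5/3)
obs 5: x=1 → posterior Normal(191/58, 40/29)
obs 6: x=5 → posterior Normal(241/68, 20/17)
obs 7: x=2 → posterior Normal(87/26, 40/39)
obs 8: x=-5 → posterior Normal(211/88, 10/11)
obs 9: x=5 → posterior Normal(261/98, 40/49)
obs 10: x=-1/2 → posterior Normal(64/27, 20/27)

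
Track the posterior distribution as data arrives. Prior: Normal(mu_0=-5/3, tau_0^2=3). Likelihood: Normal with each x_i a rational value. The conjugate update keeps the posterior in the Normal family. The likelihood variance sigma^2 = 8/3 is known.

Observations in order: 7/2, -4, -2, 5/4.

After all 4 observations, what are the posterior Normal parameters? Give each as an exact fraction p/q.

mu_0=-295/528, tau_0^2=6/11

obs 1: x=7/2 → posterior Normal(109/102, 24/17)
obs 2: x=-4 → posterior Normal(-107/156, 12/13)
obs 3: x=-2 → posterior Normal(-43/42, 24/35)
obs 4: x=5/4 → posterior Normal(-295/528, 6/11)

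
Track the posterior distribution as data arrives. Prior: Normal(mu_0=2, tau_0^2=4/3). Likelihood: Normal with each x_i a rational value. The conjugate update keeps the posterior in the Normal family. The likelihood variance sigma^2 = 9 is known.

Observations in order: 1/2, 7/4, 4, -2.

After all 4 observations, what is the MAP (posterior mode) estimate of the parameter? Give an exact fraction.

71/43

obs 1: x=1/2 → posterior Normal(56/31, 36/31)
obs 2: x=7/4 → posterior Normal(9/5, 36/35)
obs 3: x=4 → posterior Normal(79/39, 12/13)
obs 4: x=-2 → posterior Normal(71/43, 36/43)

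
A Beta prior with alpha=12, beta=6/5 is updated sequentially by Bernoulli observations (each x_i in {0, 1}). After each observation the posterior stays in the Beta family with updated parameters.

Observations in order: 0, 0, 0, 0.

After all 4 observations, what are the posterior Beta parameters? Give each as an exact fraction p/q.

alpha=12, beta=26/5

obs 1: x=0 → posterior Beta(12, 11/5)
obs 2: x=0 → posterior Beta(12, 16/5)
obs 3: x=0 → posterior Beta(12, 21/5)
obs 4: x=0 → posterior Beta(12, 26/5)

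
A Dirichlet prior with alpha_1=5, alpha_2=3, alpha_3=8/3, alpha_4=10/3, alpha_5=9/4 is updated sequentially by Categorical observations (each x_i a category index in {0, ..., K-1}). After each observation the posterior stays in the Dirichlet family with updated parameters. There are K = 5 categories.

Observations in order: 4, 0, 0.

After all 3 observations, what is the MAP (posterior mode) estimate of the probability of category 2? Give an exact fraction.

20/171

obs 1: x=4 → posterior Dirichlet(5, 3, 8/3, 10/3, 13/4)
obs 2: x=0 → posterior Dirichlet(6, 3, 8/3, 10/3, 13/4)
obs 3: x=0 → posterior Dirichlet(7, 3, 8/3, 10/3, 13/4)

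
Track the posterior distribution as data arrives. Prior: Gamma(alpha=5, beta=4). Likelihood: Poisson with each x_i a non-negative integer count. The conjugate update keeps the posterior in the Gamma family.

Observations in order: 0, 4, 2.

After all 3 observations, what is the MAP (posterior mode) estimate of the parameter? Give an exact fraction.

obs 1: x=0 → posterior Gamma(5, 5)
obs 2: x=4 → posterior Gamma(9, 6)
obs 3: x=2 → posterior Gamma(11, 7)

10/7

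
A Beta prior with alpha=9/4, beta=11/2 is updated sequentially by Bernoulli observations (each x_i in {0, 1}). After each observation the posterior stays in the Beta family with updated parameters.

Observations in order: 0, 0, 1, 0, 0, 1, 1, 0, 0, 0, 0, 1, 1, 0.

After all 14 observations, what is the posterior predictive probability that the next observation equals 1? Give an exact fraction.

obs 1: x=0 → posterior Beta(9/4, 13/2)
obs 2: x=0 → posterior Beta(9/4, 15/2)
obs 3: x=1 → posterior Beta(13/4, 15/2)
obs 4: x=0 → posterior Beta(13/4, 17/2)
obs 5: x=0 → posterior Beta(13/4, 19/2)
obs 6: x=1 → posterior Beta(17/4, 19/2)
obs 7: x=1 → posterior Beta(21/4, 19/2)
obs 8: x=0 → posterior Beta(21/4, 21/2)
obs 9: x=0 → posterior Beta(21/4, 23/2)
obs 10: x=0 → posterior Beta(21/4, 25/2)
obs 11: x=0 → posterior Beta(21/4, 27/2)
obs 12: x=1 → posterior Beta(25/4, 27/2)
obs 13: x=1 → posterior Beta(29/4, 27/2)
obs 14: x=0 → posterior Beta(29/4, 29/2)

1/3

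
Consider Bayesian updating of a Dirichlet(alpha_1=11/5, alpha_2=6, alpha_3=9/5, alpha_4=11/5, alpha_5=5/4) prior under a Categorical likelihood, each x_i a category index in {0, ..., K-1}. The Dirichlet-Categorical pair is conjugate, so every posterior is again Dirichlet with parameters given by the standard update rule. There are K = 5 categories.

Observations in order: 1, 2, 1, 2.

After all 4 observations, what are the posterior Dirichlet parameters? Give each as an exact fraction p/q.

obs 1: x=1 → posterior Dirichlet(11/5, 7, 9/5, 11/5, 5/4)
obs 2: x=2 → posterior Dirichlet(11/5, 7, 14/5, 11/5, 5/4)
obs 3: x=1 → posterior Dirichlet(11/5, 8, 14/5, 11/5, 5/4)
obs 4: x=2 → posterior Dirichlet(11/5, 8, 19/5, 11/5, 5/4)

alpha_1=11/5, alpha_2=8, alpha_3=19/5, alpha_4=11/5, alpha_5=5/4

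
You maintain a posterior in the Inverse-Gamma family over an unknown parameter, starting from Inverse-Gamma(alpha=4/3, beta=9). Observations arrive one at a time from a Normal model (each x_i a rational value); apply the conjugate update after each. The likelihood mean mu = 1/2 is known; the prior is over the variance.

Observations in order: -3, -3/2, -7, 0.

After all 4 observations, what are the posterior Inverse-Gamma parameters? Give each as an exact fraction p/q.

alpha=10/3, beta=363/8

obs 1: x=-3 → posterior Inverse-Gamma(11/6, 121/8)
obs 2: x=-3/2 → posterior Inverse-Gamma(7/3, 137/8)
obs 3: x=-7 → posterior Inverse-Gamma(17/6, 181/4)
obs 4: x=0 → posterior Inverse-Gamma(10/3, 363/8)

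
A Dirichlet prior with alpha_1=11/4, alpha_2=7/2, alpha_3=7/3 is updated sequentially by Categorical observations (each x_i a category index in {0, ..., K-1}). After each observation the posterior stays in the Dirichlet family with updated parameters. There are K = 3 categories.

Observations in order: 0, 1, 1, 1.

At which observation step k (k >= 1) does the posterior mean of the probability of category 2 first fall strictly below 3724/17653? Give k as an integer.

obs 1: x=0 → posterior Dirichlet(15/4, 7/2, 7/3)
obs 2: x=1 → posterior Dirichlet(15/4, 9/2, 7/3)
obs 3: x=1 → posterior Dirichlet(15/4, 11/2, 7/3)
obs 4: x=1 → posterior Dirichlet(15/4, 13/2, 7/3)

k = 3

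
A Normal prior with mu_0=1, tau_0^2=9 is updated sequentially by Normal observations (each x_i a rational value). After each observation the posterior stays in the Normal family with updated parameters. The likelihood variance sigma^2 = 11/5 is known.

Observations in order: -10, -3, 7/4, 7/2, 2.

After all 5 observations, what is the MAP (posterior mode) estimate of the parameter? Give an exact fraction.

obs 1: x=-10 → posterior Normal(-439/56, 99/56)
obs 2: x=-3 → posterior Normal(-574/101, 99/101)
obs 3: x=7/4 → posterior Normal(-1981/584, 99/146)
obs 4: x=7/2 → posterior Normal(-1351/764, 99/191)
obs 5: x=2 → posterior Normal(-991/944, 99/236)

-991/944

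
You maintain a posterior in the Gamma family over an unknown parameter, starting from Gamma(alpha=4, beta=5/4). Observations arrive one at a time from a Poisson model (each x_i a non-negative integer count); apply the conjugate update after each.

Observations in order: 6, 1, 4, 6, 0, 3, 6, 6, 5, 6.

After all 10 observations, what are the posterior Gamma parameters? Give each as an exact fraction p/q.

alpha=47, beta=45/4

obs 1: x=6 → posterior Gamma(10, 9/4)
obs 2: x=1 → posterior Gamma(11, 13/4)
obs 3: x=4 → posterior Gamma(15, 17/4)
obs 4: x=6 → posterior Gamma(21, 21/4)
obs 5: x=0 → posterior Gamma(21, 25/4)
obs 6: x=3 → posterior Gamma(24, 29/4)
obs 7: x=6 → posterior Gamma(30, 33/4)
obs 8: x=6 → posterior Gamma(36, 37/4)
obs 9: x=5 → posterior Gamma(41, 41/4)
obs 10: x=6 → posterior Gamma(47, 45/4)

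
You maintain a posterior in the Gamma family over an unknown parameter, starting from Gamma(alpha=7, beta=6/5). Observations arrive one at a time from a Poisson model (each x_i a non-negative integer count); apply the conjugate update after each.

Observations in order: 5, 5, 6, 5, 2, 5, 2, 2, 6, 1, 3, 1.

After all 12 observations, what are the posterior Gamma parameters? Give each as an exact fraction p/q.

obs 1: x=5 → posterior Gamma(12, 11/5)
obs 2: x=5 → posterior Gamma(17, 16/5)
obs 3: x=6 → posterior Gamma(23, 21/5)
obs 4: x=5 → posterior Gamma(28, 26/5)
obs 5: x=2 → posterior Gamma(30, 31/5)
obs 6: x=5 → posterior Gamma(35, 36/5)
obs 7: x=2 → posterior Gamma(37, 41/5)
obs 8: x=2 → posterior Gamma(39, 46/5)
obs 9: x=6 → posterior Gamma(45, 51/5)
obs 10: x=1 → posterior Gamma(46, 56/5)
obs 11: x=3 → posterior Gamma(49, 61/5)
obs 12: x=1 → posterior Gamma(50, 66/5)

alpha=50, beta=66/5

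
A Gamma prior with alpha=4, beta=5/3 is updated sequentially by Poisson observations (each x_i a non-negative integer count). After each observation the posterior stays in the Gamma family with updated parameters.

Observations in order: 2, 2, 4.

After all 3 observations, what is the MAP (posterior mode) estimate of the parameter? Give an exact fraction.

33/14

obs 1: x=2 → posterior Gamma(6, 8/3)
obs 2: x=2 → posterior Gamma(8, 11/3)
obs 3: x=4 → posterior Gamma(12, 14/3)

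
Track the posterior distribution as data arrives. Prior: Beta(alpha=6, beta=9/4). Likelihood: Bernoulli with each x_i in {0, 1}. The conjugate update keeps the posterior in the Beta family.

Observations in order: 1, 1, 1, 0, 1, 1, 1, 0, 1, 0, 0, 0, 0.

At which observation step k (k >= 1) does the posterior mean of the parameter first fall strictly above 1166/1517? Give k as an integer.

k = 2

obs 1: x=1 → posterior Beta(7, 9/4)
obs 2: x=1 → posterior Beta(8, 9/4)
obs 3: x=1 → posterior Beta(9, 9/4)
obs 4: x=0 → posterior Beta(9, 13/4)
obs 5: x=1 → posterior Beta(10, 13/4)
obs 6: x=1 → posterior Beta(11, 13/4)
obs 7: x=1 → posterior Beta(12, 13/4)
obs 8: x=0 → posterior Beta(12, 17/4)
obs 9: x=1 → posterior Beta(13, 17/4)
obs 10: x=0 → posterior Beta(13, 21/4)
obs 11: x=0 → posterior Beta(13, 25/4)
obs 12: x=0 → posterior Beta(13, 29/4)
obs 13: x=0 → posterior Beta(13, 33/4)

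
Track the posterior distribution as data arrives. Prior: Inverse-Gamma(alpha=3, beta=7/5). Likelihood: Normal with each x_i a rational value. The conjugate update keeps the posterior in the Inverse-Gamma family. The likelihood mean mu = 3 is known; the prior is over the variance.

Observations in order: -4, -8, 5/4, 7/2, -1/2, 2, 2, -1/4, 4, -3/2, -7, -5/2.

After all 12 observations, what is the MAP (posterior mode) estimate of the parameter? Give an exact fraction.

obs 1: x=-4 → posterior Inverse-Gamma(7/2, 259/10)
obs 2: x=-8 → posterior Inverse-Gamma(4, 432/5)
obs 3: x=5/4 → posterior Inverse-Gamma(9/2, 14069/160)
obs 4: x=7/2 → posterior Inverse-Gamma(5, 14089/160)
obs 5: x=-1/2 → posterior Inverse-Gamma(11/2, 15069/160)
obs 6: x=2 → posterior Inverse-Gamma(6, 15149/160)
obs 7: x=2 → posterior Inverse-Gamma(13/2, 15229/160)
obs 8: x=-1/4 → posterior Inverse-Gamma(7, 8037/80)
obs 9: x=4 → posterior Inverse-Gamma(15/2, 8077/80)
obs 10: x=-3/2 → posterior Inverse-Gamma(8, 8887/80)
obs 11: x=-7 → posterior Inverse-Gamma(17/2, 12887/80)
obs 12: x=-5/2 → posterior Inverse-Gamma(9, 14097/80)

14097/800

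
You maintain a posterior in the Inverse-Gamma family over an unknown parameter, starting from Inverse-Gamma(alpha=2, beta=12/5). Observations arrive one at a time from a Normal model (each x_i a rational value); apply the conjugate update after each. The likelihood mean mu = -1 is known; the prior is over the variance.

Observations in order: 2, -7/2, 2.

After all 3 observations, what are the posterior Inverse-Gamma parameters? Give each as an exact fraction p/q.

alpha=7/2, beta=581/40

obs 1: x=2 → posterior Inverse-Gamma(5/2, 69/10)
obs 2: x=-7/2 → posterior Inverse-Gamma(3, 401/40)
obs 3: x=2 → posterior Inverse-Gamma(7/2, 581/40)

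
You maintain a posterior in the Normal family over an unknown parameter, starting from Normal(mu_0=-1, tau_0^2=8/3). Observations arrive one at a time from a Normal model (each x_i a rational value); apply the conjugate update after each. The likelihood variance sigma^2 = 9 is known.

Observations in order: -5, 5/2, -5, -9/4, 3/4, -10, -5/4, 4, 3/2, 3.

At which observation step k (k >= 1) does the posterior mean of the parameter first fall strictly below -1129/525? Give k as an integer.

obs 1: x=-5 → posterior Normal(-67/35, 72/35)
obs 2: x=5/2 → posterior Normal(-47/43, 72/43)
obs 3: x=-5 → posterior Normal(-29/17, 24/17)
obs 4: x=-9/4 → posterior Normal(-105/59, 72/59)
obs 5: x=3/4 → posterior Normal(-99/67, 72/67)
obs 6: x=-10 → posterior Normal(-179/75, 24/25)
obs 7: x=-5/4 → posterior Normal(-189/83, 72/83)
obs 8: x=4 → posterior Normal(-157/91, 72/91)
obs 9: x=3/2 → posterior Normal(-145/99, 8/11)
obs 10: x=3 → posterior Normal(-121/107, 72/107)

k = 6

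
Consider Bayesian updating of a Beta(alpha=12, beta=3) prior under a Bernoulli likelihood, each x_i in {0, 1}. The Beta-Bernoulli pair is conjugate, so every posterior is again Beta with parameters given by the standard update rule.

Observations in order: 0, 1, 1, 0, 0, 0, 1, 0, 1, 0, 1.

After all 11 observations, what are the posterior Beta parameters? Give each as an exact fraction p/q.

obs 1: x=0 → posterior Beta(12, 4)
obs 2: x=1 → posterior Beta(13, 4)
obs 3: x=1 → posterior Beta(14, 4)
obs 4: x=0 → posterior Beta(14, 5)
obs 5: x=0 → posterior Beta(14, 6)
obs 6: x=0 → posterior Beta(14, 7)
obs 7: x=1 → posterior Beta(15, 7)
obs 8: x=0 → posterior Beta(15, 8)
obs 9: x=1 → posterior Beta(16, 8)
obs 10: x=0 → posterior Beta(16, 9)
obs 11: x=1 → posterior Beta(17, 9)

alpha=17, beta=9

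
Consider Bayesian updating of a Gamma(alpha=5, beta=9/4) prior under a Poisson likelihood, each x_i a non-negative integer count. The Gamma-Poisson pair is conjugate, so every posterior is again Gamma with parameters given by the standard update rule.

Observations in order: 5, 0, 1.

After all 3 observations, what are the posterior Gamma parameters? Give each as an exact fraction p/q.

obs 1: x=5 → posterior Gamma(10, 13/4)
obs 2: x=0 → posterior Gamma(10, 17/4)
obs 3: x=1 → posterior Gamma(11, 21/4)

alpha=11, beta=21/4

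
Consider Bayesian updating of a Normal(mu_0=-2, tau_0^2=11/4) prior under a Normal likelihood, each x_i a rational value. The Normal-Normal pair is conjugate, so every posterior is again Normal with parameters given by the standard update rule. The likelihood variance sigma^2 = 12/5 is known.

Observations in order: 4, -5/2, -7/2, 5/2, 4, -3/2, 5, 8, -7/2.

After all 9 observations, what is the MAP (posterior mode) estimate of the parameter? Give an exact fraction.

obs 1: x=4 → posterior Normal(124/103, 132/103)
obs 2: x=-5/2 → posterior Normal(-27/316, 66/79)
obs 3: x=-7/2 → posterior Normal(-206/213, 44/71)
obs 4: x=5/2 → posterior Normal(-137/536, 33/67)
obs 5: x=4 → posterior Normal(303/646, 132/323)
obs 6: x=-3/2 → posterior Normal(23/126, 22/63)
obs 7: x=5 → posterior Normal(344/433, 132/433)
obs 8: x=8 → posterior Normal(98/61, 33/122)
obs 9: x=-7/2 → posterior Normal(1183/1086, 44/181)

1183/1086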